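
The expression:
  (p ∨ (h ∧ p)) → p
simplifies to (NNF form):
True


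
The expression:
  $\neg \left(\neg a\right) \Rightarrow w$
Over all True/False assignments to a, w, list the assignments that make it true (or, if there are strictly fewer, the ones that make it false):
is false only for:
  a=True, w=False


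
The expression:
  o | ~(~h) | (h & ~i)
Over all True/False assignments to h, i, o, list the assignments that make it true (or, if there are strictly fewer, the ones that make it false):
is false only for:
  h=False, i=False, o=False;
  h=False, i=True, o=False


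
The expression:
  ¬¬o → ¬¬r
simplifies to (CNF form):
r ∨ ¬o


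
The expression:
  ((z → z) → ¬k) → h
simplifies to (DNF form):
h ∨ k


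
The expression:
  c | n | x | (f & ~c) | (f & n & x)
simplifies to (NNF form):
c | f | n | x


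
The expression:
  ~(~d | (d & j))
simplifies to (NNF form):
d & ~j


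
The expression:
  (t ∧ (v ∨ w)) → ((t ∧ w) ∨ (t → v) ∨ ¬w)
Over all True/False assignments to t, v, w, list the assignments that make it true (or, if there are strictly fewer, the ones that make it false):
is always true.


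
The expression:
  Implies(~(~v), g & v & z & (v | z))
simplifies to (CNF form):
(g | ~v) & (z | ~v)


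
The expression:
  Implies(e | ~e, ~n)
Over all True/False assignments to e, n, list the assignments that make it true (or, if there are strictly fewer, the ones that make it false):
is true only for:
  e=False, n=False;
  e=True, n=False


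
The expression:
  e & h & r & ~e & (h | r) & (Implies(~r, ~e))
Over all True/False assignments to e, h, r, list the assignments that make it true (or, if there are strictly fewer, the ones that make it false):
is never true.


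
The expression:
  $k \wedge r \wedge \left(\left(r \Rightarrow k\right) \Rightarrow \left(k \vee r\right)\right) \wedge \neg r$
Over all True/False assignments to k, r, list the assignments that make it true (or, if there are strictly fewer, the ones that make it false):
is never true.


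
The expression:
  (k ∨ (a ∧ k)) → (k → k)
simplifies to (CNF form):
True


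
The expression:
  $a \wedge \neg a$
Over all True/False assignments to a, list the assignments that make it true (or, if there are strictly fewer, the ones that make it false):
is never true.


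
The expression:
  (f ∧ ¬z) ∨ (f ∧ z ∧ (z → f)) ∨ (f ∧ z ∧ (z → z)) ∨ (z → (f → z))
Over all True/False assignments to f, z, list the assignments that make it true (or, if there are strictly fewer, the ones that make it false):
is always true.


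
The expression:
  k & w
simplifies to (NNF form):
k & w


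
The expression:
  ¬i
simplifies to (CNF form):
¬i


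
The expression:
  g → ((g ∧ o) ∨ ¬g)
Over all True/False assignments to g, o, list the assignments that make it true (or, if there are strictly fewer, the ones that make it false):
is false only for:
  g=True, o=False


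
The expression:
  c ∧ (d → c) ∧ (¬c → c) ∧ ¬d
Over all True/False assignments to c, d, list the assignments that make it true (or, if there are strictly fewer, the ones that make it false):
is true only for:
  c=True, d=False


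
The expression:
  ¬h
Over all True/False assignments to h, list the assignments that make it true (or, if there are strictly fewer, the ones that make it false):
is true only for:
  h=False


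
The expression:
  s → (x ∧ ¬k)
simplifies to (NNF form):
(x ∧ ¬k) ∨ ¬s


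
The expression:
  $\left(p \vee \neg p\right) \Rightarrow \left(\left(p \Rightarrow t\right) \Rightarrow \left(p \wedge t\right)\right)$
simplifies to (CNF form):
$p$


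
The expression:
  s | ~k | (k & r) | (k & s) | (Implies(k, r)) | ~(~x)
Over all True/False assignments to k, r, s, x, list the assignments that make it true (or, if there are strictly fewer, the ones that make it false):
is false only for:
  k=True, r=False, s=False, x=False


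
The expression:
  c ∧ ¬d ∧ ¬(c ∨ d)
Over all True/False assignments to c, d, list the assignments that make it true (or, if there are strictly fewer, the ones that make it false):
is never true.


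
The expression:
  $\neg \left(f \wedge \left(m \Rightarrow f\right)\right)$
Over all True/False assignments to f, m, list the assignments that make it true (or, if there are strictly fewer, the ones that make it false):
is true only for:
  f=False, m=False;
  f=False, m=True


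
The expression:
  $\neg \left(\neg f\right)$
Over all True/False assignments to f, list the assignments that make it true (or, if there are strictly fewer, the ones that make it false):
is true only for:
  f=True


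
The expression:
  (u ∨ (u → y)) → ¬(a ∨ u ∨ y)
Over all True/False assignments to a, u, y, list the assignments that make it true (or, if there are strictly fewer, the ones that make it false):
is true only for:
  a=False, u=False, y=False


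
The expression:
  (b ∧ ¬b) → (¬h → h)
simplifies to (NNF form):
True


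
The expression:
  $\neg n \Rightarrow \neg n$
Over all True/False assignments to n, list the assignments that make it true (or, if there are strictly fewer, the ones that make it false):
is always true.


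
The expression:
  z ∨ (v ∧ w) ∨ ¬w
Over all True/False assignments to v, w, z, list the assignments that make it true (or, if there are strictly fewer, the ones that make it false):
is false only for:
  v=False, w=True, z=False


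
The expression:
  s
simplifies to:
s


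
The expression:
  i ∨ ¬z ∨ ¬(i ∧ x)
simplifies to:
True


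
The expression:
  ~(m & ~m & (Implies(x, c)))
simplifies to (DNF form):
True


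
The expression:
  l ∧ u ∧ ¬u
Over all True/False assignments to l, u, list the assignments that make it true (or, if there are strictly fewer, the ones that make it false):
is never true.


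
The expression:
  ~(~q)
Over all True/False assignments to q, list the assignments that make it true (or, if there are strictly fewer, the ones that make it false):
is true only for:
  q=True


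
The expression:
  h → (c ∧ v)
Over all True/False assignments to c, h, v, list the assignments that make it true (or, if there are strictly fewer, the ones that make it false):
is false only for:
  c=False, h=True, v=False;
  c=False, h=True, v=True;
  c=True, h=True, v=False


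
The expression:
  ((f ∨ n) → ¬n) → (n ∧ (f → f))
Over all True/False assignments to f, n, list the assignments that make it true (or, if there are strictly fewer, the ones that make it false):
is true only for:
  f=False, n=True;
  f=True, n=True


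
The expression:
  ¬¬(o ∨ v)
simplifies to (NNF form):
o ∨ v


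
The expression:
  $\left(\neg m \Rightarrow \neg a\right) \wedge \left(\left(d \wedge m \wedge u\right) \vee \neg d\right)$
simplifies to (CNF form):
$\left(m \vee \neg a\right) \wedge \left(m \vee \neg d\right) \wedge \left(u \vee \neg d\right)$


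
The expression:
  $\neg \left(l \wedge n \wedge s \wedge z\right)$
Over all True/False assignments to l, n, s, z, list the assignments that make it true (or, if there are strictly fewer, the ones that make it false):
is false only for:
  l=True, n=True, s=True, z=True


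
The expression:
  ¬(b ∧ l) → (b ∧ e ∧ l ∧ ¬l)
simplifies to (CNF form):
b ∧ l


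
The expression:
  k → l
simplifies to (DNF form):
l ∨ ¬k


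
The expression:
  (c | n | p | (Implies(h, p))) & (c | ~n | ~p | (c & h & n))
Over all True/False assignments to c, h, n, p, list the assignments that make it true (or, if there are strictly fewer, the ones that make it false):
is false only for:
  c=False, h=False, n=True, p=True;
  c=False, h=True, n=False, p=False;
  c=False, h=True, n=True, p=True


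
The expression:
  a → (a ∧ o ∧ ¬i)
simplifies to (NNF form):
(o ∧ ¬i) ∨ ¬a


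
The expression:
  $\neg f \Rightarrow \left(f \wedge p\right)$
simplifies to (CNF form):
$f$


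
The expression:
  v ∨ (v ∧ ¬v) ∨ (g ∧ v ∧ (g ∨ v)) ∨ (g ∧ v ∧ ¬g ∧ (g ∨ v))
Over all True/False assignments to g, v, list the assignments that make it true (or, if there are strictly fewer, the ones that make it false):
is true only for:
  g=False, v=True;
  g=True, v=True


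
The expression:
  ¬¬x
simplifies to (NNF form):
x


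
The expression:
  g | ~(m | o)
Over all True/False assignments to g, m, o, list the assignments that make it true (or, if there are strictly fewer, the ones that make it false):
is false only for:
  g=False, m=False, o=True;
  g=False, m=True, o=False;
  g=False, m=True, o=True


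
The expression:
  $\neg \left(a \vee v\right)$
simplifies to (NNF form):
$\neg a \wedge \neg v$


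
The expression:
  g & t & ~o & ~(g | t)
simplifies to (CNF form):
False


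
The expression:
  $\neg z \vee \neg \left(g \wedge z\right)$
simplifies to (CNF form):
$\neg g \vee \neg z$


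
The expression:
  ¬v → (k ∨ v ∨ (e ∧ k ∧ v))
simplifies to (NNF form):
k ∨ v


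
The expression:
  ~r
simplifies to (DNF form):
~r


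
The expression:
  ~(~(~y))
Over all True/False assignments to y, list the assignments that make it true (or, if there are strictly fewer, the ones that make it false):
is true only for:
  y=False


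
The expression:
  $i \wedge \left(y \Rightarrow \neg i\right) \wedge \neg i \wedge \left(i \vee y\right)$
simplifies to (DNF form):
$\text{False}$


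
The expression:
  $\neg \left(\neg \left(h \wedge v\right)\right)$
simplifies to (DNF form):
$h \wedge v$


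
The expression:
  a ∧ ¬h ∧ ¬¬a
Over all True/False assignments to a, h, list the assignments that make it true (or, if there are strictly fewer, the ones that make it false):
is true only for:
  a=True, h=False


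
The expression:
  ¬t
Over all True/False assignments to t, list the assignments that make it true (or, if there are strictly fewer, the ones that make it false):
is true only for:
  t=False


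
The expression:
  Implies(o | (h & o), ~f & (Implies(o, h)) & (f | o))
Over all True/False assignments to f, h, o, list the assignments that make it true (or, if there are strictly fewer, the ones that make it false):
is false only for:
  f=False, h=False, o=True;
  f=True, h=False, o=True;
  f=True, h=True, o=True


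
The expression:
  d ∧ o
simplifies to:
d ∧ o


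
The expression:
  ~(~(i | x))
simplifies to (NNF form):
i | x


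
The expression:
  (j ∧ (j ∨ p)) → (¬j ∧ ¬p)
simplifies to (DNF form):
¬j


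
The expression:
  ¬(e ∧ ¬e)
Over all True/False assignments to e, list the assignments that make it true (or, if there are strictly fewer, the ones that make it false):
is always true.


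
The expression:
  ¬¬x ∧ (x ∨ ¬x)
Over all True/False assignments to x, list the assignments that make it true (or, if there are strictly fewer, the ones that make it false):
is true only for:
  x=True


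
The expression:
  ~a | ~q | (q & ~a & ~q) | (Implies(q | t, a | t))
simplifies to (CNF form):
True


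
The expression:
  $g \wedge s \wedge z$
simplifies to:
$g \wedge s \wedge z$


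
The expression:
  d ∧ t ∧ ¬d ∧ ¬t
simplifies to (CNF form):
False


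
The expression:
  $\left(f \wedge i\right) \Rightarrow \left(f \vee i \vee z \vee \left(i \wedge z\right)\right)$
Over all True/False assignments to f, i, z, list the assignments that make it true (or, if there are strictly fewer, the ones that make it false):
is always true.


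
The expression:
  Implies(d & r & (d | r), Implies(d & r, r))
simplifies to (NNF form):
True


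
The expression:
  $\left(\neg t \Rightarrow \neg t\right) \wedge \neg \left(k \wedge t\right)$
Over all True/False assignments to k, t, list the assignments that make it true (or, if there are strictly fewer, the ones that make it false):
is false only for:
  k=True, t=True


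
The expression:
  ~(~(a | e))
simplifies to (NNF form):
a | e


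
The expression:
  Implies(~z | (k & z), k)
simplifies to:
k | z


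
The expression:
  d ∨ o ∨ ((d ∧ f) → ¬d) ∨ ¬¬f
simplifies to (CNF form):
True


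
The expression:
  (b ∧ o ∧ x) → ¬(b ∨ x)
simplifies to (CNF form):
¬b ∨ ¬o ∨ ¬x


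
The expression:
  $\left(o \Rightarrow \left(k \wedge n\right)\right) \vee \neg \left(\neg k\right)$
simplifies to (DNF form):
$k \vee \neg o$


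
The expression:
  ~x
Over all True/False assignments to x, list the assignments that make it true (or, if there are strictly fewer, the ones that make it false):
is true only for:
  x=False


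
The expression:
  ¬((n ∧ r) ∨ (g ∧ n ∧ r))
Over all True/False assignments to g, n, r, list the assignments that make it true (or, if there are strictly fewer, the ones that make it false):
is false only for:
  g=False, n=True, r=True;
  g=True, n=True, r=True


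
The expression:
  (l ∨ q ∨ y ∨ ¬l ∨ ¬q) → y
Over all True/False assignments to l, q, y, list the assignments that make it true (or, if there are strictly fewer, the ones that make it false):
is true only for:
  l=False, q=False, y=True;
  l=False, q=True, y=True;
  l=True, q=False, y=True;
  l=True, q=True, y=True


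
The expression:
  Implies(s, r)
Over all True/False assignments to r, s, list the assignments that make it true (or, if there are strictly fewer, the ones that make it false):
is false only for:
  r=False, s=True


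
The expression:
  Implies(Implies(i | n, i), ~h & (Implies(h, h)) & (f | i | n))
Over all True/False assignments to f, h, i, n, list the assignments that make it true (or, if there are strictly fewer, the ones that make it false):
is false only for:
  f=False, h=False, i=False, n=False;
  f=False, h=True, i=False, n=False;
  f=False, h=True, i=True, n=False;
  f=False, h=True, i=True, n=True;
  f=True, h=True, i=False, n=False;
  f=True, h=True, i=True, n=False;
  f=True, h=True, i=True, n=True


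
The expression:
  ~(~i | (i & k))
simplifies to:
i & ~k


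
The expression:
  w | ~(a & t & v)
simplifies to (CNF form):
w | ~a | ~t | ~v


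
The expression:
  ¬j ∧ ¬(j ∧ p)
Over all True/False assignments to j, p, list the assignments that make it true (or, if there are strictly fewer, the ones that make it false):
is true only for:
  j=False, p=False;
  j=False, p=True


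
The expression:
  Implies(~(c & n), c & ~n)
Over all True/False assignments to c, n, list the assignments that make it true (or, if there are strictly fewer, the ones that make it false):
is true only for:
  c=True, n=False;
  c=True, n=True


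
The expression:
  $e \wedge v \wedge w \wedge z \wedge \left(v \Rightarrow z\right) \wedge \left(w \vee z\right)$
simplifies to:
$e \wedge v \wedge w \wedge z$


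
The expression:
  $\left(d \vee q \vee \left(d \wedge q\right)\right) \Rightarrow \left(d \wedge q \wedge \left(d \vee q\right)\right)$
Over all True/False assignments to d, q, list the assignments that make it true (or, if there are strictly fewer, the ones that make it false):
is true only for:
  d=False, q=False;
  d=True, q=True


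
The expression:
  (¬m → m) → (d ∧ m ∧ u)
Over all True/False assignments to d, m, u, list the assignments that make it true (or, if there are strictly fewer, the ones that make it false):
is false only for:
  d=False, m=True, u=False;
  d=False, m=True, u=True;
  d=True, m=True, u=False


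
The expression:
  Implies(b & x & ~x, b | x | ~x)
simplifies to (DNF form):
True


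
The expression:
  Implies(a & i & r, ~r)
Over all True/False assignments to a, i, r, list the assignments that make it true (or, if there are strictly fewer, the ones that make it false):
is false only for:
  a=True, i=True, r=True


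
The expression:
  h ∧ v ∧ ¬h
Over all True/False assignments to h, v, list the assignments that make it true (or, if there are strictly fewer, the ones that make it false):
is never true.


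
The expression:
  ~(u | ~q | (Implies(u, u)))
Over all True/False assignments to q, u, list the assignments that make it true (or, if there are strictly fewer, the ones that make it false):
is never true.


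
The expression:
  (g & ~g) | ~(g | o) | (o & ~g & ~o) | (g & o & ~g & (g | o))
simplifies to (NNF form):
~g & ~o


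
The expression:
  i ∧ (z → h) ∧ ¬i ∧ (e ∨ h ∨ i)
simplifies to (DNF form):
False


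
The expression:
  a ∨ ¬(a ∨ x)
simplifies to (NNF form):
a ∨ ¬x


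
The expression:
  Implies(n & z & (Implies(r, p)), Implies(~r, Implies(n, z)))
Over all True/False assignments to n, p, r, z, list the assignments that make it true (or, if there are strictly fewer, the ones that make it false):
is always true.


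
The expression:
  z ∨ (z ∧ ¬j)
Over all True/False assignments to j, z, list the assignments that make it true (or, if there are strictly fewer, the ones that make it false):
is true only for:
  j=False, z=True;
  j=True, z=True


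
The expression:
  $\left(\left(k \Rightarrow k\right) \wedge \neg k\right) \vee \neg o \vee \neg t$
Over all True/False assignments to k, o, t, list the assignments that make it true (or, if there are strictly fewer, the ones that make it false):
is false only for:
  k=True, o=True, t=True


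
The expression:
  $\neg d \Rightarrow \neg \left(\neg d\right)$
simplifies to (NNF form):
$d$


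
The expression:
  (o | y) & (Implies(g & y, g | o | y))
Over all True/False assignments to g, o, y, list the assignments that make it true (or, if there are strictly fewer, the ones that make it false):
is false only for:
  g=False, o=False, y=False;
  g=True, o=False, y=False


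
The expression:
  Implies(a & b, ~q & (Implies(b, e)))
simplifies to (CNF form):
(e | ~a | ~b) & (~a | ~b | ~q)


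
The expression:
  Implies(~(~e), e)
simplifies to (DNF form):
True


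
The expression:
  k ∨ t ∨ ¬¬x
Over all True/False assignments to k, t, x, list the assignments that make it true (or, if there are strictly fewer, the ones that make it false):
is false only for:
  k=False, t=False, x=False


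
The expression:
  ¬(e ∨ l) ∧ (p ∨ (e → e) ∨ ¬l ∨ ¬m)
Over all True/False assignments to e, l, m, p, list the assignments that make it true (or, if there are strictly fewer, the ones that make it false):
is true only for:
  e=False, l=False, m=False, p=False;
  e=False, l=False, m=False, p=True;
  e=False, l=False, m=True, p=False;
  e=False, l=False, m=True, p=True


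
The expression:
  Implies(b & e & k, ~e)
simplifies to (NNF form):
~b | ~e | ~k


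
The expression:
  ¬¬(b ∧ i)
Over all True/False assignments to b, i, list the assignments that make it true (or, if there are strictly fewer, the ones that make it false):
is true only for:
  b=True, i=True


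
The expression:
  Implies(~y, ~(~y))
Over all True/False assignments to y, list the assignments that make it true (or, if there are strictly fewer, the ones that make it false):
is true only for:
  y=True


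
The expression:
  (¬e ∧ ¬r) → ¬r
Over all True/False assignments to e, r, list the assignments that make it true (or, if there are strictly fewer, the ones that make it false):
is always true.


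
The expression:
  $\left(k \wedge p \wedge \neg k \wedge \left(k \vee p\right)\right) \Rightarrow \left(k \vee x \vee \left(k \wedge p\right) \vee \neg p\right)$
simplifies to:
$\text{True}$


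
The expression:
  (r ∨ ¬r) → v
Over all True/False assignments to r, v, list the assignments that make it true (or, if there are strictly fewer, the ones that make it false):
is true only for:
  r=False, v=True;
  r=True, v=True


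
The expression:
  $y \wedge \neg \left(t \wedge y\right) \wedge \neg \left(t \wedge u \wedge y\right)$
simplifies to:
$y \wedge \neg t$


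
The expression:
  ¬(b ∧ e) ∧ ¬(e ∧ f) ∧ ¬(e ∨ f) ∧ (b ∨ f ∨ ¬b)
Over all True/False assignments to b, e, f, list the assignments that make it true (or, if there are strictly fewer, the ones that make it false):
is true only for:
  b=False, e=False, f=False;
  b=True, e=False, f=False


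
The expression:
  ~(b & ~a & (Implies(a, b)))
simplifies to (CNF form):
a | ~b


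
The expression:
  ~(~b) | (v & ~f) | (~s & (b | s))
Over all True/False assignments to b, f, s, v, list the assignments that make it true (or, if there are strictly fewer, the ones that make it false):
is false only for:
  b=False, f=False, s=False, v=False;
  b=False, f=False, s=True, v=False;
  b=False, f=True, s=False, v=False;
  b=False, f=True, s=False, v=True;
  b=False, f=True, s=True, v=False;
  b=False, f=True, s=True, v=True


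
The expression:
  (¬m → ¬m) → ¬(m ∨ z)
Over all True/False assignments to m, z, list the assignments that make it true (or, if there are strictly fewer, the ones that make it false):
is true only for:
  m=False, z=False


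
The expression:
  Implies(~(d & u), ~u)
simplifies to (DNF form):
d | ~u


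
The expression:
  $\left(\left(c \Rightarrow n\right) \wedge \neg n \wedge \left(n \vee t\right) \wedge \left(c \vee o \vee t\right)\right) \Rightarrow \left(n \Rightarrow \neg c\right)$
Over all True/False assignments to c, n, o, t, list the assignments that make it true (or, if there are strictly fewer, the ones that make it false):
is always true.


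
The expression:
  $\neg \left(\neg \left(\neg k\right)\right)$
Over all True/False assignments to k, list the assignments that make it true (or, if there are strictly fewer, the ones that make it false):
is true only for:
  k=False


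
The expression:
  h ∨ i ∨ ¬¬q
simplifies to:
h ∨ i ∨ q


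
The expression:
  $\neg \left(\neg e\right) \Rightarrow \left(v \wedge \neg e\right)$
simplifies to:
$\neg e$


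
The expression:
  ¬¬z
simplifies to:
z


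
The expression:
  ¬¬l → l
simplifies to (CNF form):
True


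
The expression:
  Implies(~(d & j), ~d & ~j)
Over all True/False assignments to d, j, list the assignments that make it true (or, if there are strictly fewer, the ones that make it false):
is true only for:
  d=False, j=False;
  d=True, j=True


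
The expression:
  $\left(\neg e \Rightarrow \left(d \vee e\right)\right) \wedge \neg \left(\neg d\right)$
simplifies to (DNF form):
$d$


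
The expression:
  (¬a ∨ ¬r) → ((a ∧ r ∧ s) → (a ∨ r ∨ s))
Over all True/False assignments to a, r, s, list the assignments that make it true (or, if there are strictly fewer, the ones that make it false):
is always true.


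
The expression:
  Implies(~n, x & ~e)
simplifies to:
n | (x & ~e)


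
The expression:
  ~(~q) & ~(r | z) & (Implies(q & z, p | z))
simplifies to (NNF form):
q & ~r & ~z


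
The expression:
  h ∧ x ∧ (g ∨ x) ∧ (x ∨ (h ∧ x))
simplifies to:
h ∧ x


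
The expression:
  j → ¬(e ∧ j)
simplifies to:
¬e ∨ ¬j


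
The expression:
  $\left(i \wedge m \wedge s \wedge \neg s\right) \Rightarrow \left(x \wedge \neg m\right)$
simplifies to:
$\text{True}$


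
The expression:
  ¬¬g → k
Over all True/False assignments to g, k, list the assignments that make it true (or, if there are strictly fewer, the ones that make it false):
is false only for:
  g=True, k=False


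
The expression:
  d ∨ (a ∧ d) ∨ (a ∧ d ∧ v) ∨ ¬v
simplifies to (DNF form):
d ∨ ¬v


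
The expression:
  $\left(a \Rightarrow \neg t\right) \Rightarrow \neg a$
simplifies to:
$t \vee \neg a$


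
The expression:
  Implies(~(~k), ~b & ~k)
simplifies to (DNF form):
~k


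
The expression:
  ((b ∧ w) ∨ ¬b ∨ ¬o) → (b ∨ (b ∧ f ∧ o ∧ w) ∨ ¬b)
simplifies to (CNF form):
True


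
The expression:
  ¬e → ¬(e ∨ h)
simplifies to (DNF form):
e ∨ ¬h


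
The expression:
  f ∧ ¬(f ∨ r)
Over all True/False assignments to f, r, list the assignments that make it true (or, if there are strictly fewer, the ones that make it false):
is never true.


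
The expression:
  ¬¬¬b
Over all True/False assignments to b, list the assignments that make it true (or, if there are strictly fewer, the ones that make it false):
is true only for:
  b=False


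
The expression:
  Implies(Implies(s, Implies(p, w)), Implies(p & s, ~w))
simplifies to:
~p | ~s | ~w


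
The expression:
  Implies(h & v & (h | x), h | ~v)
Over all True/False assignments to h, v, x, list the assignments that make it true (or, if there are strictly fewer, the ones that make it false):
is always true.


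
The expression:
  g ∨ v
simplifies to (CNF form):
g ∨ v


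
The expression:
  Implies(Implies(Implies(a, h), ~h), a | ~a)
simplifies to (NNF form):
True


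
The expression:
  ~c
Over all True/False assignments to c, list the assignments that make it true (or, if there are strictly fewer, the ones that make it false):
is true only for:
  c=False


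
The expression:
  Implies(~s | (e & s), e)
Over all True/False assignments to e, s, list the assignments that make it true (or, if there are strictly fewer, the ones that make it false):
is false only for:
  e=False, s=False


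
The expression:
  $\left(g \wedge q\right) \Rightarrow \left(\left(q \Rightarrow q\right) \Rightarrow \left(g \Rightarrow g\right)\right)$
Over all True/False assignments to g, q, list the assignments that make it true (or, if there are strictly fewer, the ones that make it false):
is always true.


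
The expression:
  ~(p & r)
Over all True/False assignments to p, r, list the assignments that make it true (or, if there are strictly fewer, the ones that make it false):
is false only for:
  p=True, r=True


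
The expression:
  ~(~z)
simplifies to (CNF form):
z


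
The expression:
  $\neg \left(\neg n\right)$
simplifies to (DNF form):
$n$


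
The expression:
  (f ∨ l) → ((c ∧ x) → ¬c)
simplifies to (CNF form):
(¬c ∨ ¬f ∨ ¬x) ∧ (¬c ∨ ¬l ∨ ¬x)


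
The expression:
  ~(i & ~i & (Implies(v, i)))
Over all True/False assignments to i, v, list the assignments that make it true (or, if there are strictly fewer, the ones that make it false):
is always true.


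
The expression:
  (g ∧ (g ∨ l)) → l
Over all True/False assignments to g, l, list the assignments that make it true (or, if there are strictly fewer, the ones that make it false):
is false only for:
  g=True, l=False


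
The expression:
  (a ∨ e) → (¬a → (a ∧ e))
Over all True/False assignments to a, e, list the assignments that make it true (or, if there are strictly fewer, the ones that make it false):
is false only for:
  a=False, e=True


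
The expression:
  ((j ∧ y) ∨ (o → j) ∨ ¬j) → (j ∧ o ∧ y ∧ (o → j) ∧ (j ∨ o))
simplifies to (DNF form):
j ∧ o ∧ y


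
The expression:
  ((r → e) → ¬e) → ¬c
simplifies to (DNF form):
e ∨ ¬c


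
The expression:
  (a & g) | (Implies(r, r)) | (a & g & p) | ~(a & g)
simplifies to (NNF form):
True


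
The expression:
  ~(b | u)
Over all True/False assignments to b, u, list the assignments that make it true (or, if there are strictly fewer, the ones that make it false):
is true only for:
  b=False, u=False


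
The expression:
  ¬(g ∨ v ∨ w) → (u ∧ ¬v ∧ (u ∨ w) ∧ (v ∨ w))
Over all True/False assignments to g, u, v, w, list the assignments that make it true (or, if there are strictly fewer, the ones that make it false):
is false only for:
  g=False, u=False, v=False, w=False;
  g=False, u=True, v=False, w=False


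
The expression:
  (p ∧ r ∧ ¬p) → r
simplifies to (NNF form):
True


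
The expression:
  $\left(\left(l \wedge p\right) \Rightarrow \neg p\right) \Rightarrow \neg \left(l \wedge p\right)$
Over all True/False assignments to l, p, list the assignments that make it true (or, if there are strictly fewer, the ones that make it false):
is always true.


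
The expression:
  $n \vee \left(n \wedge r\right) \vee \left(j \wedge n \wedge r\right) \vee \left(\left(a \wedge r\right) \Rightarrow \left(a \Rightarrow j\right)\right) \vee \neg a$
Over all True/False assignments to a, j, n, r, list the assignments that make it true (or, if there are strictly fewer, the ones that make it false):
is false only for:
  a=True, j=False, n=False, r=True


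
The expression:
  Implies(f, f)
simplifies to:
True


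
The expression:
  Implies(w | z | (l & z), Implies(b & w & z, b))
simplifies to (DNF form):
True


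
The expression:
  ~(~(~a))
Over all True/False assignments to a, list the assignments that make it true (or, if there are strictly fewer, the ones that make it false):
is true only for:
  a=False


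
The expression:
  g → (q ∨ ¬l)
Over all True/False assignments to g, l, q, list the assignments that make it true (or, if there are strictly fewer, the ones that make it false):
is false only for:
  g=True, l=True, q=False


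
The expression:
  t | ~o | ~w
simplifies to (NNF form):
t | ~o | ~w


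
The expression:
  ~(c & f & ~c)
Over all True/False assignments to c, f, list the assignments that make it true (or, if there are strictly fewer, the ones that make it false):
is always true.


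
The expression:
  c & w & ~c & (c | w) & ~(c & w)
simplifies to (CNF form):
False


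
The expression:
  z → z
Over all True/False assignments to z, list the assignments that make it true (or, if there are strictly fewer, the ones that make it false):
is always true.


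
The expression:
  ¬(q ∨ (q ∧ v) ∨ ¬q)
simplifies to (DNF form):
False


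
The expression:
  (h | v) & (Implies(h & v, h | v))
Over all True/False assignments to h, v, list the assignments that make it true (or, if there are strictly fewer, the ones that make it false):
is false only for:
  h=False, v=False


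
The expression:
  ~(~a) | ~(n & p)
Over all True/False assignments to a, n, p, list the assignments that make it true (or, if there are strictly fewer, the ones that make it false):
is false only for:
  a=False, n=True, p=True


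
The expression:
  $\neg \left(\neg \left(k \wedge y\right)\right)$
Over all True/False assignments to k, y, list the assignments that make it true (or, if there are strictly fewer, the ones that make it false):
is true only for:
  k=True, y=True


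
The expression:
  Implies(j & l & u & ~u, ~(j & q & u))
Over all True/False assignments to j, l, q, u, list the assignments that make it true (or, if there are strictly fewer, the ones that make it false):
is always true.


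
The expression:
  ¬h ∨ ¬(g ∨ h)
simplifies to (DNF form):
¬h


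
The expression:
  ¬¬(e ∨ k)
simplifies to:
e ∨ k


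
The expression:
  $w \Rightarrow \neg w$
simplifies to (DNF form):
$\neg w$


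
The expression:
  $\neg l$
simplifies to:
$\neg l$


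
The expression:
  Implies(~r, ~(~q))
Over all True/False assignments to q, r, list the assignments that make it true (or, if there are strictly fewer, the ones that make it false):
is false only for:
  q=False, r=False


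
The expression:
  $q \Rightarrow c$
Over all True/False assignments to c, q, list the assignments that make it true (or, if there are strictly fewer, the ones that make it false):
is false only for:
  c=False, q=True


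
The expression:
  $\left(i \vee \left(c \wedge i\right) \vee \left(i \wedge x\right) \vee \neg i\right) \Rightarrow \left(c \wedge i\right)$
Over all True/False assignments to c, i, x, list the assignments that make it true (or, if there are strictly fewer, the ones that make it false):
is true only for:
  c=True, i=True, x=False;
  c=True, i=True, x=True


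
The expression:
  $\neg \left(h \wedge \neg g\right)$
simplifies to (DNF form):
$g \vee \neg h$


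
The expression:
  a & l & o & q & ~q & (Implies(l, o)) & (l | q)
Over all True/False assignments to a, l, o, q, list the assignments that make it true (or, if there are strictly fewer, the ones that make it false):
is never true.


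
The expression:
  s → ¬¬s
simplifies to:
True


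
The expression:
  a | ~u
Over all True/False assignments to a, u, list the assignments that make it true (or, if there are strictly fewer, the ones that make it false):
is false only for:
  a=False, u=True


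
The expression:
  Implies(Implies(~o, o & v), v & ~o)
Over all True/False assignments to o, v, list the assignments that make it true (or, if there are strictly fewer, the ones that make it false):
is true only for:
  o=False, v=False;
  o=False, v=True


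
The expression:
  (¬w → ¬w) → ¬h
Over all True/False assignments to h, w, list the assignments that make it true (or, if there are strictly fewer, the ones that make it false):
is true only for:
  h=False, w=False;
  h=False, w=True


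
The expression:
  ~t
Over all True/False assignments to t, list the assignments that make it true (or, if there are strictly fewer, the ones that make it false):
is true only for:
  t=False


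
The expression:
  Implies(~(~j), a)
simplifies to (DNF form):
a | ~j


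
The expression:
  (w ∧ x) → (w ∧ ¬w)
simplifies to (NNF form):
¬w ∨ ¬x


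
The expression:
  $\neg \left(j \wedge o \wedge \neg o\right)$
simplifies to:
$\text{True}$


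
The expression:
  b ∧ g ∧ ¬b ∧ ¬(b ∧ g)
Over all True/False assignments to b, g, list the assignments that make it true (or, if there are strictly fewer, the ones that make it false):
is never true.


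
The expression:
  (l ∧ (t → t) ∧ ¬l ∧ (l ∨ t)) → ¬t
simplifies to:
True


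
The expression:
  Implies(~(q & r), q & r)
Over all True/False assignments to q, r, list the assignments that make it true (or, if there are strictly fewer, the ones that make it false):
is true only for:
  q=True, r=True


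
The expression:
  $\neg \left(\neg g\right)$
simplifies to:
$g$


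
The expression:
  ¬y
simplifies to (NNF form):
¬y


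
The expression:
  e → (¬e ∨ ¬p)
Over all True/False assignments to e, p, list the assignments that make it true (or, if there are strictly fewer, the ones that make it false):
is false only for:
  e=True, p=True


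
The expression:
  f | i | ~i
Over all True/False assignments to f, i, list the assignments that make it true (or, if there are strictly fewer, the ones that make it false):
is always true.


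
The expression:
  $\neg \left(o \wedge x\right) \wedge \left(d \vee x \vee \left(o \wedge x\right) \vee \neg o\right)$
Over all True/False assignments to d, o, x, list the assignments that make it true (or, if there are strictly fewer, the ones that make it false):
is false only for:
  d=False, o=True, x=False;
  d=False, o=True, x=True;
  d=True, o=True, x=True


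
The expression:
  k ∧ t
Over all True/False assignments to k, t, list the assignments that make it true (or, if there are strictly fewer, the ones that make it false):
is true only for:
  k=True, t=True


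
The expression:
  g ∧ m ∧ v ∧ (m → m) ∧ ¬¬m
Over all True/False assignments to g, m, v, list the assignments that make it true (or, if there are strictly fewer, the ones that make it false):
is true only for:
  g=True, m=True, v=True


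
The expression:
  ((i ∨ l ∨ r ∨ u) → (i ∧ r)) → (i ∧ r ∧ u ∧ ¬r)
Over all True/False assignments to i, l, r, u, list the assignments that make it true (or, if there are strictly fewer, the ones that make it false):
is false only for:
  i=False, l=False, r=False, u=False;
  i=True, l=False, r=True, u=False;
  i=True, l=False, r=True, u=True;
  i=True, l=True, r=True, u=False;
  i=True, l=True, r=True, u=True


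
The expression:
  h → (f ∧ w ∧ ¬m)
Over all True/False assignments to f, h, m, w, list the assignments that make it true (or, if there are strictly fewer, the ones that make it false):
is false only for:
  f=False, h=True, m=False, w=False;
  f=False, h=True, m=False, w=True;
  f=False, h=True, m=True, w=False;
  f=False, h=True, m=True, w=True;
  f=True, h=True, m=False, w=False;
  f=True, h=True, m=True, w=False;
  f=True, h=True, m=True, w=True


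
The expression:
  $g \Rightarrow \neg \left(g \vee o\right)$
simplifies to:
$\neg g$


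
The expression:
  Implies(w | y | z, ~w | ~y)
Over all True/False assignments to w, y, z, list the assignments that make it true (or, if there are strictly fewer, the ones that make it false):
is false only for:
  w=True, y=True, z=False;
  w=True, y=True, z=True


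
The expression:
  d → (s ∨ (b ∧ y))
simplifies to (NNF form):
s ∨ (b ∧ y) ∨ ¬d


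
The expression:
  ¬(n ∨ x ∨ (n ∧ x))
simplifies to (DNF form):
¬n ∧ ¬x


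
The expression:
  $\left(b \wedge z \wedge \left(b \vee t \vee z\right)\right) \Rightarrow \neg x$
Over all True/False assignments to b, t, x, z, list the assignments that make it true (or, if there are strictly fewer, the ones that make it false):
is false only for:
  b=True, t=False, x=True, z=True;
  b=True, t=True, x=True, z=True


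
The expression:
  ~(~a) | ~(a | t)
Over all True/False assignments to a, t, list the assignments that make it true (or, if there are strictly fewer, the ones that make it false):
is false only for:
  a=False, t=True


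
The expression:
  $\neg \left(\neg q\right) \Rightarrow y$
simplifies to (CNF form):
$y \vee \neg q$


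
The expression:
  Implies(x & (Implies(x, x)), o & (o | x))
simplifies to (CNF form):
o | ~x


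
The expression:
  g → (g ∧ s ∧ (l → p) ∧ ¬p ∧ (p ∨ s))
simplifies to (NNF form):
(s ∧ ¬l ∧ ¬p) ∨ ¬g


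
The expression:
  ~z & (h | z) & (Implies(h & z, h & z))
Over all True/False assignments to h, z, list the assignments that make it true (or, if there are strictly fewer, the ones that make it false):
is true only for:
  h=True, z=False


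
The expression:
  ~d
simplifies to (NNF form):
~d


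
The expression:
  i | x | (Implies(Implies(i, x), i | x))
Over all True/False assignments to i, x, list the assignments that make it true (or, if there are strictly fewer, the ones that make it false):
is false only for:
  i=False, x=False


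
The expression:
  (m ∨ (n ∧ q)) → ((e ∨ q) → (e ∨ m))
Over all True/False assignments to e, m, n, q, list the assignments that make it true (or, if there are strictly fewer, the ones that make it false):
is false only for:
  e=False, m=False, n=True, q=True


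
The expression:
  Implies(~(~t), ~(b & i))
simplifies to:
~b | ~i | ~t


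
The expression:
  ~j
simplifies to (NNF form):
~j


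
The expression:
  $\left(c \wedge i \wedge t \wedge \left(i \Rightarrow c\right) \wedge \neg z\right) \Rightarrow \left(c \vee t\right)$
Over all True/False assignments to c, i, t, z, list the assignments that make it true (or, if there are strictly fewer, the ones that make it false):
is always true.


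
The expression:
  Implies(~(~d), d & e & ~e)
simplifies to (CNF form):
~d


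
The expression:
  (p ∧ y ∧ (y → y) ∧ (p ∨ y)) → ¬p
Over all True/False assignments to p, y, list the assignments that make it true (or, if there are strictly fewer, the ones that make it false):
is false only for:
  p=True, y=True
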